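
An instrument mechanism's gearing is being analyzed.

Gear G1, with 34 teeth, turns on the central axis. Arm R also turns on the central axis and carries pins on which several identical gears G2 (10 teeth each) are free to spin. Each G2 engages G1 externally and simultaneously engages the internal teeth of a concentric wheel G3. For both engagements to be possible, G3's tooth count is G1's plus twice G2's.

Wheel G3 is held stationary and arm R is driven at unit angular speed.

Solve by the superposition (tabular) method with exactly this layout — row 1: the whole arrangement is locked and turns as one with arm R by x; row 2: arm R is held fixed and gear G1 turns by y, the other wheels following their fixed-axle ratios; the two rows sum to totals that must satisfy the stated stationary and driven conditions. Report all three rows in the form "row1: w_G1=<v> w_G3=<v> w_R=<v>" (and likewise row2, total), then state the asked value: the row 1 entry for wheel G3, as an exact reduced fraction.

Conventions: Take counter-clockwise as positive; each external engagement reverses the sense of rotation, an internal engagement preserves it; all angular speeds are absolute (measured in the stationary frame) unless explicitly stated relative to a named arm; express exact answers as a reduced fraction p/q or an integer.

row1: w_G1=1 w_G3=1 w_R=1
row2: w_G1=27/17 w_G3=-1 w_R=0
total: w_G1=44/17 w_G3=0 w_R=1
asked value: 1

planetary set (34T centre, 10T on arm, 54T internal) — Willis relation
row 1 (train locked, turned with arm): all members turn x
row 2 — arm fixed, fixed-axis ratios: sun y, ring −(34/54)·y, arm 0
boundary: total ω_ring = x − (34/54)·y = 0 and total ω_arm = x = 1  ⇒  y = 27/17, x = 1
row 2 ring = −(34/54)·27/17 = -1
totals (row 1 + row 2): sun 1 + 27/17 = 44/17, ring 1 + (-1) = 0, arm 1 + 0 = 1
asked cell (row1, ring) = 1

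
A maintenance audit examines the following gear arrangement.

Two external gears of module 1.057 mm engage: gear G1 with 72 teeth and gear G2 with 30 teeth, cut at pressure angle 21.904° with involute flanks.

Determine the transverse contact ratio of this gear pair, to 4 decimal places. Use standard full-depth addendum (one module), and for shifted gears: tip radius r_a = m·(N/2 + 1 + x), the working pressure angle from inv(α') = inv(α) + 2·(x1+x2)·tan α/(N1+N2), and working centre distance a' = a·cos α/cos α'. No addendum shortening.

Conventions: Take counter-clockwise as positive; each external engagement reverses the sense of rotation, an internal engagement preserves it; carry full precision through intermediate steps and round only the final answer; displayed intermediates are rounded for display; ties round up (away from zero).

1.6418

single-mesh involute tooth geometry (72T engaging 30T at module 1.057)
base radii: r_b1 = 35.305034, r_b2 = 14.710431
tip radii: r_a1 = 39.109000, r_a2 = 16.912000
no profile shift: α' = α, a' = a
action lengths: √(r_a1²−r_b1²) = 16.824638, √(r_a2²−r_b2²) = 8.343798
base pitch p_b = π·m·cos α = 3.080945
CR = (16.824638 + 8.343798 − 53.907000·sin 21.90400°)/3.080945 = 1.641799
contact ratio ≈ 1.6418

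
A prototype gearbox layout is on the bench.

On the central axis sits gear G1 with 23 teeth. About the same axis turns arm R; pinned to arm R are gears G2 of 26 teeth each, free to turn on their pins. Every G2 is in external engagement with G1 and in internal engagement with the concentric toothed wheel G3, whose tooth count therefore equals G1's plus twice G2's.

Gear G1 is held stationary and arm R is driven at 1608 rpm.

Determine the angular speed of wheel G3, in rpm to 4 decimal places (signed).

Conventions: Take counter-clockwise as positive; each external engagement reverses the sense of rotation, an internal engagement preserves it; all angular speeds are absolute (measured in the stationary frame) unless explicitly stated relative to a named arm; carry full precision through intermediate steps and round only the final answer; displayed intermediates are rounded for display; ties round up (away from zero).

class = planetary set [G3 = 23+2·26 = 75; Willis about the carrier]
normalise by the input: solve with ω_arm = 1, then scale by 1608 rpm
ring teeth: 23 + 2·26 = 75
23(ω_sun−ω_arm) = −75(ω_ring−ω_arm),  ω_sun = 0, ω_arm = 1
ω_ring = 1 − (23/75)(0−1) = 98/75
scale: ω_ring = 98/75 × 1608 rpm = +2101.1200 rpm

+2101.1200 rpm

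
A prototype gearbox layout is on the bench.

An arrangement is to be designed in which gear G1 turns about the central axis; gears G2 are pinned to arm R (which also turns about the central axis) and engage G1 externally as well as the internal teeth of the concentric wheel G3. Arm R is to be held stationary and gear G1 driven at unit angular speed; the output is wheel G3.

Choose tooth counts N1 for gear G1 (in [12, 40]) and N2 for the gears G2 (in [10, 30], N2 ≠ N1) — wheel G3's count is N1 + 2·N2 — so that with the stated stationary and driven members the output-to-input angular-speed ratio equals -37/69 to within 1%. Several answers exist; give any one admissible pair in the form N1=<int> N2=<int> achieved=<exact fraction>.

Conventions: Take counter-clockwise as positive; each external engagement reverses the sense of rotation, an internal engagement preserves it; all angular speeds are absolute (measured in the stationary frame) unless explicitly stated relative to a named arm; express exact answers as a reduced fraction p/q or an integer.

N1=37 N2=16 achieved=-37/69

planetary set to be sized for -37/69 (Willis relation)
Willis with ω_arm = 0: ω_ring/ω_sun = −N1/N3; set equal to -37/69  ⇒  N3/N1 = −1/(-37/69) = 69/37
N3 = N1 + 2·N2  ⇒  N2/N1 = (N3/N1 − 1)/2 = (69/37 − 1)/2 = 16/37
smallest multiple with N1 ≥ 12 and N2 ≥ 10: k = 1  ⇒  N1 = 1·37 = 37, N2 = 1·16 = 16 (N1 ≤ 40, N2 ≤ 30, N2 ≠ N1 ✓), N3 = 37 + 2·16 = 69
check: −N1/N3 with N1 = 37, N3 = 69 gives -37/69; |achieved − target| = 0 ≤ 37/6900 ✓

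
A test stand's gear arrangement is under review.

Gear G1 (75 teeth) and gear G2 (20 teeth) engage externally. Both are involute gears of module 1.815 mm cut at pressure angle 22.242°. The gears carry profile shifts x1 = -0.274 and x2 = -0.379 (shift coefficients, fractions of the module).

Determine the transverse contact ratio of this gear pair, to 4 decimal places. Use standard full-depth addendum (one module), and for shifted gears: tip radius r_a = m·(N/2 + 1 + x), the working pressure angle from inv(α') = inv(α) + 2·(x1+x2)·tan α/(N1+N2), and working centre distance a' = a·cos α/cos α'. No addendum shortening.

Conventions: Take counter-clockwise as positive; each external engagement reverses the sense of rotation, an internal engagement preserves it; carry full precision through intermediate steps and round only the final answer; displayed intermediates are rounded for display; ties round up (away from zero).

1.7666

topology: single-mesh involute geometry — m = 1.815, 75T/20T pair
base radii: r_b1 = 62.998198, r_b2 = 16.799520
tip radii: r_a1 = 69.380190, r_a2 = 19.277115
inv(α') = inv(22.242°) + 2·(-0.274-0.379)·tan α/(75+20) = 0.01512973  ⇒  α' = 20.09695°
a' = a·cos α / cos α' = 86.2125·cos 22.242°/cos 20.09695° = 84.971411
action lengths: √(r_a1²−r_b1²) = 29.066093, √(r_a2²−r_b2²) = 9.454274
base pitch p_b = π·m·cos α = 5.277725
CR = (29.066093 + 9.454274 − 84.971411·sin 20.09695°)/5.277725 = 1.766550
contact ratio ≈ 1.7666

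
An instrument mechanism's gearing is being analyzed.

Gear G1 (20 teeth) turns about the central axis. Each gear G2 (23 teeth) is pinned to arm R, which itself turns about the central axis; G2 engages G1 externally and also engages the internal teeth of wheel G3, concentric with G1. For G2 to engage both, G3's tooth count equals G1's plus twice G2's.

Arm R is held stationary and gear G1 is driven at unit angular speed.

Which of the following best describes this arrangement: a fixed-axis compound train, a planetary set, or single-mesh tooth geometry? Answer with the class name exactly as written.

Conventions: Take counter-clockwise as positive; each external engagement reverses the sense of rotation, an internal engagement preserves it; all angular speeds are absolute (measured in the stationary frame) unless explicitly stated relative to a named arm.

class = planetary set [G3 = 20+2·23 = 66; Willis about the carrier]
classification: planetary set

planetary set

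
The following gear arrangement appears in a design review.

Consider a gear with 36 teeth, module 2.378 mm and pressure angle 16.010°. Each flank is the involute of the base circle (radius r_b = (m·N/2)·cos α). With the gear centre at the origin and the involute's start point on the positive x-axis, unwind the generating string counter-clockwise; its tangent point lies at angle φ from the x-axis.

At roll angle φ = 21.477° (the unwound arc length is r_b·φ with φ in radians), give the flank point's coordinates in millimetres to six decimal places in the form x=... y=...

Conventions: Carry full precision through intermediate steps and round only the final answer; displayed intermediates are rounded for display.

single-mesh involute tooth geometry (36T wheel at module 2.378)
pitch radius r_p = m·N/2 = 2.378·36/2 = 42.804000
base radius r_b = r_p·cos α = 42.804000·cos 16.010° = 41.143786
roll angle φ = 21.477° = 0.37484436 rad
x = r_b·(cos φ + φ·sin φ) = 43.933562
y = r_b·(sin φ − φ·cos φ) = 0.712232

x=43.933562 y=0.712232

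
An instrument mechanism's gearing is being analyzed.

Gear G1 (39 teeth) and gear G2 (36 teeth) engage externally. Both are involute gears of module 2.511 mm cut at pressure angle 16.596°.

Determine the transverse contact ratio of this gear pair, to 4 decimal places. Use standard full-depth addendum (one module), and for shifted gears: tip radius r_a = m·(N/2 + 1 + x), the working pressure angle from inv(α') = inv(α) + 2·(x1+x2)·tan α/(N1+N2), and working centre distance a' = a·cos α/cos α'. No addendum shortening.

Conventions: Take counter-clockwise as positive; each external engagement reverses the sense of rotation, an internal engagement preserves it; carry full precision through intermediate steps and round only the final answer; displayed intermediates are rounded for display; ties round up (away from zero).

1.8869

topology: single-mesh involute geometry — m = 2.511, 39T/36T pair
base radii: r_b1 = 46.924762, r_b2 = 43.315165
tip radii: r_a1 = 51.475500, r_a2 = 47.709000
no profile shift: α' = α, a' = a
action lengths: √(r_a1²−r_b1²) = 21.161139, √(r_a2²−r_b2²) = 19.998629
base pitch p_b = π·m·cos α = 7.559922
CR = (21.161139 + 19.998629 − 94.162500·sin 16.59600°)/7.559922 = 1.886916
contact ratio ≈ 1.8869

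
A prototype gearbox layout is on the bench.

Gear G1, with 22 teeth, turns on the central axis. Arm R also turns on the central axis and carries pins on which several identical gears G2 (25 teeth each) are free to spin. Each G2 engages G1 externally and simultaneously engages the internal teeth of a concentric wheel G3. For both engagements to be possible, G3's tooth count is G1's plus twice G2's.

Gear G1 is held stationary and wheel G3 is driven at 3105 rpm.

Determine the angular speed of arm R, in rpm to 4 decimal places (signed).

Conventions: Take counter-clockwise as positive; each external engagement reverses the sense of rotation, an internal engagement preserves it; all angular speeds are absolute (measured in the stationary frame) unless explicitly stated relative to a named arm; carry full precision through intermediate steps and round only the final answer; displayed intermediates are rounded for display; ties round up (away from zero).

+2378.2979 rpm

recognized (axles ride arm R): planetary set, 22/25/72 teeth
normalise by the input: solve with ω_ring = 1, then scale by 3105 rpm
ring teeth: 22 + 2·25 = 72
22(ω_sun−ω_arm) = −72(ω_ring−ω_arm),  ω_sun = 0, ω_ring = 1
22(0−ω_arm) = −72(1−ω_arm)  ⇒  94·ω_arm = 72  ⇒  ω_arm = 36/47
scale: ω_arm = 36/47 × 3105 rpm = +2378.2979 rpm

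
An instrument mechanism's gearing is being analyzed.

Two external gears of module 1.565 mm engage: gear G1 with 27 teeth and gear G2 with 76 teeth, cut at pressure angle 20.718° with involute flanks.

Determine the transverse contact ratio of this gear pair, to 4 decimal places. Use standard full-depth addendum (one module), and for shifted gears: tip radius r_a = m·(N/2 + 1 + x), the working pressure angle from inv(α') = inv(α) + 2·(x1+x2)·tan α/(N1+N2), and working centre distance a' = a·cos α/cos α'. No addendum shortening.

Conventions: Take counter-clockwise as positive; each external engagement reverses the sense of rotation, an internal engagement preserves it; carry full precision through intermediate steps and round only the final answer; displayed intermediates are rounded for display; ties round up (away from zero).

recognized (one external pair, fixed centres): single-mesh tooth geometry, m = 1.565, N1 = 27, N2 = 76
base radii: r_b1 = 19.761247, r_b2 = 55.624250
tip radii: r_a1 = 22.692500, r_a2 = 61.035000
no profile shift: α' = α, a' = a
action lengths: √(r_a1²−r_b1²) = 11.155388, √(r_a2²−r_b2²) = 25.123974
base pitch p_b = π·m·cos α = 4.598651
CR = (11.155388 + 25.123974 − 80.597500·sin 20.71800°)/4.598651 = 1.688862
contact ratio ≈ 1.6889

1.6889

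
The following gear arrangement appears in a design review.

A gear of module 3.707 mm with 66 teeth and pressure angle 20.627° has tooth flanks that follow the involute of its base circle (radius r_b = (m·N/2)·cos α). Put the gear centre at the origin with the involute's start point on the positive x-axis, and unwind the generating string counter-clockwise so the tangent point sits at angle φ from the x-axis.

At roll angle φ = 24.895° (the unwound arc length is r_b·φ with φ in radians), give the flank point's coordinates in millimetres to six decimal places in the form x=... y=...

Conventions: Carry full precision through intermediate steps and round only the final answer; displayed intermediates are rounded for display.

x=124.791228 y=3.071772

recognized (one wheel, involute flank): single-mesh tooth geometry, m = 3.707, N = 66
pitch radius r_p = m·N/2 = 3.707·66/2 = 122.331000
base radius r_b = r_p·cos α = 122.331000·cos 20.627° = 114.488804
roll angle φ = 24.895° = 0.43449972 rad
x = r_b·(cos φ + φ·sin φ) = 124.791228
y = r_b·(sin φ − φ·cos φ) = 3.071772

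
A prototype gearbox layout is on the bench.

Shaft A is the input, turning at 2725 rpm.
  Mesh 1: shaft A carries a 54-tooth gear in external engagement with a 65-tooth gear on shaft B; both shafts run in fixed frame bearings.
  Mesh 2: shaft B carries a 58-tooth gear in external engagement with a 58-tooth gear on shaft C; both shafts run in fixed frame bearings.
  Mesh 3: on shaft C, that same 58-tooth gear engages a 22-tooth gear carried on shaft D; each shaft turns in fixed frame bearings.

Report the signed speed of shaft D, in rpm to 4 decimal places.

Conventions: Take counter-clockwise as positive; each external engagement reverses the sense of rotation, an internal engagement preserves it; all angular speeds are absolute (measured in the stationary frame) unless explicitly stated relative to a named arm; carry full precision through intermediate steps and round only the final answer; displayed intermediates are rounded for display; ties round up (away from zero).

class = fixed-axis compound train [3 meshes; 3 ratios multiply, 3 sense flips]
mesh 1 [54T→65T]: ω = 2725.0000×54/65 = 2263.8462 rpm, sense flips to −
mesh 2 [58T→58T]: ω = 2263.8462×58/58 = 2263.8462 rpm, sense flips to +
mesh 3 [58T→22T]: ω = 2263.8462×58/22 = 5968.3217 rpm, sense flips to −
signed output speed = -5968.3217 rpm

-5968.3217 rpm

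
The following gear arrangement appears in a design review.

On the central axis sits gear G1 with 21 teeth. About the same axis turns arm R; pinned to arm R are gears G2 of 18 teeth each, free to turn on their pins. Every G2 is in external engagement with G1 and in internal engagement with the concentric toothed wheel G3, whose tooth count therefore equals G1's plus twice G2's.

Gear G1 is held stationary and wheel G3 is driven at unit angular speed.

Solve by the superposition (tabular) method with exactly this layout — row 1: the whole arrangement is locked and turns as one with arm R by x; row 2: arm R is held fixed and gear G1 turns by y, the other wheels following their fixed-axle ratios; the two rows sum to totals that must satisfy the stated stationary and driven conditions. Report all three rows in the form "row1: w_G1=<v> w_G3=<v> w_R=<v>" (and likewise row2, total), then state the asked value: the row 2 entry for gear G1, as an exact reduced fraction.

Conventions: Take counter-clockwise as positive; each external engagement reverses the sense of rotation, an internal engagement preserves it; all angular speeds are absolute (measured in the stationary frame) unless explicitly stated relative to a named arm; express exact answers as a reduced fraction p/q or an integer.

planetary set (21T centre, 18T on arm, 57T internal) — Willis relation
row 1 — lock + rotate with arm: ω_sun = ω_ring = ω_arm = x
superposition row 2 [arm held]: sun y, ring −(21/57)·y, arm 0
boundary: total ω_sun = x + y = 0 and total ω_ring = x − (21/57)·y = 1  ⇒  y = -19/26, x = 19/26
row 2 ring = −(21/57)·(-19/26) = 7/26
totals (row 1 + row 2): sun 19/26 + (-19/26) = 0, ring 19/26 + 7/26 = 1, arm 19/26 + 0 = 19/26
asked cell (row2, sun) = -19/26

row1: w_G1=19/26 w_G3=19/26 w_R=19/26
row2: w_G1=-19/26 w_G3=7/26 w_R=0
total: w_G1=0 w_G3=1 w_R=19/26
asked value: -19/26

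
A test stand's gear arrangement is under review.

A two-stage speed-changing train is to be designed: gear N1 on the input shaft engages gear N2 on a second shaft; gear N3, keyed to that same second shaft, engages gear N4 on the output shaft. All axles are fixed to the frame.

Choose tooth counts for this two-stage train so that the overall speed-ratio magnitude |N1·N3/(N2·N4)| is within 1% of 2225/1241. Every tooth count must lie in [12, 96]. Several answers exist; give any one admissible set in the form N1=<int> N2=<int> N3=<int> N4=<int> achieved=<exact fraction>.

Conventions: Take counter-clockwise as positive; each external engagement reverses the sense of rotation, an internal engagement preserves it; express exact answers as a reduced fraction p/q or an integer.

class = fixed-axis compound train [2-stage, 2225/1241 wanted]
target = 2225/1241 in lowest terms: an exact hit needs N1·N3 = k·2225 and N2·N4 = k·1241 for one integer k, every count in [12, 96]; additionally prefer no 1:1 stage (N1 ≠ N2, N3 ≠ N4)
k = 1: N1·N3 = 2225 = 25·89, N2·N4 = 1241 = 17·73
achieved = 25·89/(17·73) = 2225/1241; |achieved − target| = 0 ≤ 89/4964 ✓

N1=25 N2=17 N3=89 N4=73 achieved=2225/1241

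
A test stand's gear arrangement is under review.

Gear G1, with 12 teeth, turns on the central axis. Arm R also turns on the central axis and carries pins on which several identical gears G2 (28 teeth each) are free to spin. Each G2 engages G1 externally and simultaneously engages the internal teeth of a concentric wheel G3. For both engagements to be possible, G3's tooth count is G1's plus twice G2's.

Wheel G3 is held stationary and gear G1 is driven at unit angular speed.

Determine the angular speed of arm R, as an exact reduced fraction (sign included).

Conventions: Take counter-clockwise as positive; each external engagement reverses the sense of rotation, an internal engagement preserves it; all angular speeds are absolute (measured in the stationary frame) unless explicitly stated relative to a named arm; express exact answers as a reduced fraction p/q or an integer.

3/20

class = planetary set [G3 = 12+2·28 = 68; Willis about the carrier]
ring teeth: 12 + 2·28 = 68
12(ω_sun−ω_arm) = −68(ω_ring−ω_arm),  ω_ring = 0, ω_sun = 1
12(1−ω_arm) = −68(0−ω_arm)  ⇒  80·ω_arm = 12  ⇒  ω_arm = 3/20
exact speed ratio = 3/20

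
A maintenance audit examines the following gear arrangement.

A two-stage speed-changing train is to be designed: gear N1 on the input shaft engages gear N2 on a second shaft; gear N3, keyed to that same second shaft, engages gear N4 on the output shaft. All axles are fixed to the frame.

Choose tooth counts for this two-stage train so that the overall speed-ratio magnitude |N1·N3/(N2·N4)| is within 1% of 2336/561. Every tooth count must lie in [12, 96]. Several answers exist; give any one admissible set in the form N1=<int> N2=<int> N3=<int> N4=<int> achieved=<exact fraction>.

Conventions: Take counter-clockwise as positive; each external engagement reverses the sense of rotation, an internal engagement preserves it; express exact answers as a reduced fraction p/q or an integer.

2-stage fixed-axis compound train for ratio 2336/561
target = 2336/561 in lowest terms: an exact hit needs N1·N3 = k·2336 and N2·N4 = k·561 for one integer k, every count in [12, 96]; additionally prefer no 1:1 stage (N1 ≠ N2, N3 ≠ N4)
k = 1: N1·N3 = 2336 = 32·73, N2·N4 = 561 = 17·33
achieved = 32·73/(17·33) = 2336/561; |achieved − target| = 0 ≤ 584/14025 ✓

N1=32 N2=17 N3=73 N4=33 achieved=2336/561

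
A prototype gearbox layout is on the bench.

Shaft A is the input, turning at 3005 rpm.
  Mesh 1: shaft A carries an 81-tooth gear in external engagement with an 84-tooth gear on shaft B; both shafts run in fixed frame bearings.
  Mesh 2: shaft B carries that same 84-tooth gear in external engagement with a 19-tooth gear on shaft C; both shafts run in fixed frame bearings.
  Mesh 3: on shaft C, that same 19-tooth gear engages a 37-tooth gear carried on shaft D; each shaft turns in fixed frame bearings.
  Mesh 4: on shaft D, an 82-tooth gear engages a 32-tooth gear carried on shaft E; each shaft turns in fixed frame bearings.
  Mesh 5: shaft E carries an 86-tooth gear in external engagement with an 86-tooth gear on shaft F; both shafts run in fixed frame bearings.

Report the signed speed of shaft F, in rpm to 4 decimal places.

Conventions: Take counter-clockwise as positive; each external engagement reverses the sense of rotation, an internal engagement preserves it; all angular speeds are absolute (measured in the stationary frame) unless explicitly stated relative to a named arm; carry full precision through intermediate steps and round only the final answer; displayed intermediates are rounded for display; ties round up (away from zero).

-16857.4409 rpm

recognized (6 fixed axles, 5 meshes): fixed-axis compound train
mesh 1 [81T→84T]: ω = 3005.0000×81/84 = 2897.6786 rpm, sense flips to −
mesh 2 [84T→19T]: ω = 2897.6786×84/19 = 12810.7895 rpm, sense flips to +
mesh 3 [19T→37T]: ω = 12810.7895×19/37 = 6578.5135 rpm, sense flips to −
mesh 4 [82T→32T]: ω = 6578.5135×82/32 = 16857.4409 rpm, sense flips to +
mesh 5 [86T→86T]: ω = 16857.4409×86/86 = 16857.4409 rpm, sense flips to −
signed output speed = -16857.4409 rpm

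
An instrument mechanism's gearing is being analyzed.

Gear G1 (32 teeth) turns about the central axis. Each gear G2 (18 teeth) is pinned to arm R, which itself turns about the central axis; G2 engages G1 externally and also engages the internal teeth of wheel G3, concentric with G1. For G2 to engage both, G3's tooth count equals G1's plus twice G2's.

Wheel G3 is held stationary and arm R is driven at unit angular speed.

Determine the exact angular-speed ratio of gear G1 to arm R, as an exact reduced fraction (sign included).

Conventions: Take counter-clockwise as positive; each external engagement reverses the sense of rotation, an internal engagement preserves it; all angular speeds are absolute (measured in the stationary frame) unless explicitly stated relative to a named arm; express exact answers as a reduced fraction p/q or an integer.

25/8

planetary set (32T centre, 18T on arm, 68T internal) — Willis relation
ring teeth: 32 + 2·18 = 68
32(ω_sun−ω_arm) = −68(ω_ring−ω_arm),  ω_ring = 0, ω_arm = 1
ω_sun = 1 − (68/32)(0−1) = 25/8
ω_out/ω_in = 25/8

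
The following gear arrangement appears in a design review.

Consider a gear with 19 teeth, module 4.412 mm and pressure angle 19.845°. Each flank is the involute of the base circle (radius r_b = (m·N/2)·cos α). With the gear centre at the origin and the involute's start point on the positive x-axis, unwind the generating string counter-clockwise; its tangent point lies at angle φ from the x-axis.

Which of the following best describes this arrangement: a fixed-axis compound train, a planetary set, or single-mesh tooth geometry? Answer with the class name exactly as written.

single-mesh tooth geometry

class = single-mesh tooth geometry [base-circle involute, m = 4.412, 19T]
classification: single-mesh tooth geometry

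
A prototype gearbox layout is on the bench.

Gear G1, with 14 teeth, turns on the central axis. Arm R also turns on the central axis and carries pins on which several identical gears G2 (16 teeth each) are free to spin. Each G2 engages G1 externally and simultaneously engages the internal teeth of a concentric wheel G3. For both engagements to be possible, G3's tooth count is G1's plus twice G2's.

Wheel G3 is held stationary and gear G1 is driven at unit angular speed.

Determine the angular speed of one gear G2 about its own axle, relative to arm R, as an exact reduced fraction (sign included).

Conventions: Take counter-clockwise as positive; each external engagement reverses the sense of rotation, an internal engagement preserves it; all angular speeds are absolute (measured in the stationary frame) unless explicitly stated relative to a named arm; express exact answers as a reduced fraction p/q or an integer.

-161/240

recognized (axles ride arm R): planetary set, 14/16/46 teeth
ring teeth: 14 + 2·16 = 46
14(ω_sun−ω_arm) = −46(ω_ring−ω_arm),  ω_ring = 0, ω_sun = 1
14(1−ω_arm) = −46(0−ω_arm)  ⇒  60·ω_arm = 14  ⇒  ω_arm = 7/30
sun–planet mesh: 14·(1−7/30) = −16·(ω_p−ω_arm)  ⇒  ω_p−ω_arm = -161/240
exact speed ratio = -161/240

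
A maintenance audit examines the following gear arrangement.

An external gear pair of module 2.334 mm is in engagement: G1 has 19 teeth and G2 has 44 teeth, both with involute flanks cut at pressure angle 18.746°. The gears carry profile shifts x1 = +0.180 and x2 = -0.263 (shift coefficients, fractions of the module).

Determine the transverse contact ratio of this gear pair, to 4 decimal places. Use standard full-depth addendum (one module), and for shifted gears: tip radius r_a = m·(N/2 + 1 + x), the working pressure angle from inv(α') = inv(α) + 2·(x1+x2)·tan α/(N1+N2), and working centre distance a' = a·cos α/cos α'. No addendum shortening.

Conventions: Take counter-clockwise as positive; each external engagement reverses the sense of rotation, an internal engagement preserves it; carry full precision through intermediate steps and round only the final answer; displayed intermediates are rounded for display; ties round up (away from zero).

1.6826

topology: single-mesh involute geometry — m = 2.334, 19T/44T pair
base radii: r_b1 = 20.996779, r_b2 = 48.624120
tip radii: r_a1 = 24.927120, r_a2 = 53.068158
inv(α') = inv(18.746°) + 2·(+0.180-0.263)·tan α/(19+44) = 0.01130275  ⇒  α' = 18.28932°
a' = a·cos α / cos α' = 73.5210·cos 18.746°/cos 18.28932° = 73.324985
action lengths: √(r_a1²−r_b1²) = 13.434901, √(r_a2²−r_b2²) = 21.258511
base pitch p_b = π·m·cos α = 6.943508
CR = (13.434901 + 21.258511 − 73.324985·sin 18.28932°)/6.943508 = 1.682564
contact ratio ≈ 1.6826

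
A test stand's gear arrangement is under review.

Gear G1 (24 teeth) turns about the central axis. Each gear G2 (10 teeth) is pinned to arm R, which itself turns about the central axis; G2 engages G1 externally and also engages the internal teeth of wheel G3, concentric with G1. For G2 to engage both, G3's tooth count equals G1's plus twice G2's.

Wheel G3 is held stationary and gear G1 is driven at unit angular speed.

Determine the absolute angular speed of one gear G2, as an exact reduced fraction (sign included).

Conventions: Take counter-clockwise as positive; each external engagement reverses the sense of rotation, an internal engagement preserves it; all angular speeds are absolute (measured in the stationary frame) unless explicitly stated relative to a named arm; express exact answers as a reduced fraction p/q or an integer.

-6/5

topology: planetary set — G1 24T / G2 10T / G3 44T, arm = carrier (Willis)
ring teeth: 24 + 2·10 = 44
24(ω_sun−ω_arm) = −44(ω_ring−ω_arm),  ω_ring = 0, ω_sun = 1
24(1−ω_arm) = −44(0−ω_arm)  ⇒  68·ω_arm = 24  ⇒  ω_arm = 6/17
sun–planet mesh: 24·(1−6/17) = −10·(ω_p−ω_arm)  ⇒  ω_p−ω_arm = -132/85
ω_p = 6/17 − 132/85 = -6/5
exact speed ratio = -6/5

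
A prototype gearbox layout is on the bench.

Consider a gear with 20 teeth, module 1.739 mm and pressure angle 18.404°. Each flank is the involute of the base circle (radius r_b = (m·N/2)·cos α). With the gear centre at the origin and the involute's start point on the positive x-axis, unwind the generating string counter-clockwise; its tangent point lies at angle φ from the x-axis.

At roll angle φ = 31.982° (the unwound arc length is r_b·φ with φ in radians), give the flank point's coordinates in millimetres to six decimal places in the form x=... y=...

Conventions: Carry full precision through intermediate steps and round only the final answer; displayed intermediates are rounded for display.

topology: single-mesh involute geometry — m = 1.739, N = 20
pitch radius r_p = m·N/2 = 1.739·20/2 = 17.390000
base radius r_b = r_p·cos α = 17.390000·cos 18.404° = 16.500571
roll angle φ = 31.982° = 0.55819120 rad
x = r_b·(cos φ + φ·sin φ) = 18.874377
y = r_b·(sin φ − φ·cos φ) = 0.927116

x=18.874377 y=0.927116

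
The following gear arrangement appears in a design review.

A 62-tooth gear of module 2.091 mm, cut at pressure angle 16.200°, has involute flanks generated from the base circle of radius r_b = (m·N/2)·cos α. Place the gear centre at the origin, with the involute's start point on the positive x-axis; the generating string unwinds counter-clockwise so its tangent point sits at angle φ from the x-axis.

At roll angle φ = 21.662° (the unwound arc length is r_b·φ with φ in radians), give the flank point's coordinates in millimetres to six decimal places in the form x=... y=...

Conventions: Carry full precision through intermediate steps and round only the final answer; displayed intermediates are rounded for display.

single-mesh involute tooth geometry (62T wheel at module 2.091)
pitch radius r_p = m·N/2 = 2.091·62/2 = 64.821000
base radius r_b = r_p·cos α = 64.821000·cos 16.200° = 62.247197
roll angle φ = 21.662° = 0.37807322 rad
x = r_b·(cos φ + φ·sin φ) = 66.538266
y = r_b·(sin φ − φ·cos φ) = 1.105365

x=66.538266 y=1.105365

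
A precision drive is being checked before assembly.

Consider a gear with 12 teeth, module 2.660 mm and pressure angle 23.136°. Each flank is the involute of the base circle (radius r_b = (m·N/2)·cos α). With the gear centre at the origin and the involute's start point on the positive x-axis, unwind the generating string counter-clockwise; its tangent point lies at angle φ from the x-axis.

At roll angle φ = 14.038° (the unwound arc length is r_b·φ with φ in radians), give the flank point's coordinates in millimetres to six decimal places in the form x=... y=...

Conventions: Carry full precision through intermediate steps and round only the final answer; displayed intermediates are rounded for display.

x=15.110334 y=0.071522

class = single-mesh tooth geometry [base-circle involute, m = 2.660, 12T]
pitch radius r_p = m·N/2 = 2.660·12/2 = 15.960000
base radius r_b = r_p·cos α = 15.960000·cos 23.136° = 14.676414
roll angle φ = 14.038° = 0.24500932 rad
x = r_b·(cos φ + φ·sin φ) = 15.110334
y = r_b·(sin φ − φ·cos φ) = 0.071522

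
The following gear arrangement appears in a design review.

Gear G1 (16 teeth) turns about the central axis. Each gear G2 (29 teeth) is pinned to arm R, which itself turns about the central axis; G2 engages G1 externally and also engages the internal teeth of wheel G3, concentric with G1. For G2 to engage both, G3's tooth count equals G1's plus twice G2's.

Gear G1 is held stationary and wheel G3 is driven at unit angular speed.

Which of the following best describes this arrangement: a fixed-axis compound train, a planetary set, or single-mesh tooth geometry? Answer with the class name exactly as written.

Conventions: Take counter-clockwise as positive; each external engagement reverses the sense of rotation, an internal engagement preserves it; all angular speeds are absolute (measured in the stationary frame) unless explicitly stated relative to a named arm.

planetary set

planetary set (16T centre, 29T on arm, 74T internal) — Willis relation
classification: planetary set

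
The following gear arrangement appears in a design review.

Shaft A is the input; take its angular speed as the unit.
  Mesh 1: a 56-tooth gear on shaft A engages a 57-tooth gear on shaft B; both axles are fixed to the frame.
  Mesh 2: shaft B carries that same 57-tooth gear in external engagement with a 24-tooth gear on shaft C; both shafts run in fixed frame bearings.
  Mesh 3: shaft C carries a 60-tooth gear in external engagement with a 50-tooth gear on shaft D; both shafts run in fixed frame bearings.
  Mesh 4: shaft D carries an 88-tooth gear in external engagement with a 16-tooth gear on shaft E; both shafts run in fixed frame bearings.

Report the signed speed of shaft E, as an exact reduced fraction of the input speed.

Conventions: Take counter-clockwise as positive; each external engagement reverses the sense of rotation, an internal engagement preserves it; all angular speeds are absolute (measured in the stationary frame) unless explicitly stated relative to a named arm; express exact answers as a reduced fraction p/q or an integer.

77/5

4-mesh fixed-axis compound train (all bearings frame-fixed)
mesh 1 [56T→57T]: |ω|/ω_in = 1×56/57 = 56/57, sense flips to −
mesh 2 [57T→24T]: |ω|/ω_in = (56/57)×57/24 = 7/3, sense flips to +
mesh 3 [60T→50T]: |ω|/ω_in = (7/3)×60/50 = 14/5, sense flips to −
mesh 4 [88T→16T]: |ω|/ω_in = (14/5)×88/16 = 77/5, sense flips to +
signed output speed (× input speed) = 77/5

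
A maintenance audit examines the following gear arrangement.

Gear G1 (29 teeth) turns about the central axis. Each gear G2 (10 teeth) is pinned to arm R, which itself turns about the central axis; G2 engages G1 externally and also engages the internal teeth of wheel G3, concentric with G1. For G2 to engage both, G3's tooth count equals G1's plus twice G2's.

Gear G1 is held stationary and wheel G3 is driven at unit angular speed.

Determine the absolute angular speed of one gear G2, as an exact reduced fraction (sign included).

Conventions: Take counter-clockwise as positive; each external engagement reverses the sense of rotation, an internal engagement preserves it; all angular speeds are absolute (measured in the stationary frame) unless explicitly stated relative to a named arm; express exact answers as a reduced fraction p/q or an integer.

49/20

topology: planetary set — G1 29T / G2 10T / G3 49T, arm = carrier (Willis)
ring teeth: 29 + 2·10 = 49
29(ω_sun−ω_arm) = −49(ω_ring−ω_arm),  ω_sun = 0, ω_ring = 1
29(0−ω_arm) = −49(1−ω_arm)  ⇒  78·ω_arm = 49  ⇒  ω_arm = 49/78
sun–planet mesh: 29·(0−49/78) = −10·(ω_p−ω_arm)  ⇒  ω_p−ω_arm = 1421/780
ω_p = 49/78 + 1421/780 = 49/20
exact speed ratio = 49/20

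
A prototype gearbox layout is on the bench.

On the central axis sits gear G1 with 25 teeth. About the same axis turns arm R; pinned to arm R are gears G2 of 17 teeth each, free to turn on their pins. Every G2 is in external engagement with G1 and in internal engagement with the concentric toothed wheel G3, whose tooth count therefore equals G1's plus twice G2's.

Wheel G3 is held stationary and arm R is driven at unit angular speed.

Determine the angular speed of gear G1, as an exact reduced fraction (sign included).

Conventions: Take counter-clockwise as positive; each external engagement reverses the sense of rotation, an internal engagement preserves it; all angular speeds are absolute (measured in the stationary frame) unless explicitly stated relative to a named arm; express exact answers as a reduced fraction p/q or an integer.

84/25

recognized (axles ride arm R): planetary set, 25/17/59 teeth
ring teeth: 25 + 2·17 = 59
25(ω_sun−ω_arm) = −59(ω_ring−ω_arm),  ω_ring = 0, ω_arm = 1
ω_sun = 1 − (59/25)(0−1) = 84/25
exact speed ratio = 84/25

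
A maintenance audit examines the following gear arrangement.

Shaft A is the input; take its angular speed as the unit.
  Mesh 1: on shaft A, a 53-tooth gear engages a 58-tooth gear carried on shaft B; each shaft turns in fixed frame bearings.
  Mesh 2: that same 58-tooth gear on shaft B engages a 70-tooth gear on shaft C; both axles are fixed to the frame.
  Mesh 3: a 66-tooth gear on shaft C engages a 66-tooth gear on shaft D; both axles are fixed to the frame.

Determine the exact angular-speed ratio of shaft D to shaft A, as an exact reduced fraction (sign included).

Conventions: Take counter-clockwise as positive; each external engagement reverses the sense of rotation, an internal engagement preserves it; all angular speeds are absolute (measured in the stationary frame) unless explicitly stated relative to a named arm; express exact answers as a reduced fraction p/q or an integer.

-53/70

class = fixed-axis compound train [3 meshes; 3 ratios multiply, 3 sense flips]
mesh 1 [53T→58T]: running ratio 53/58, sense −
mesh 2 [58T→70T]: running ratio 53/70, sense +
mesh 3 [66T→66T]: running ratio 53/70, sense −
ω_out/ω_in = -53/70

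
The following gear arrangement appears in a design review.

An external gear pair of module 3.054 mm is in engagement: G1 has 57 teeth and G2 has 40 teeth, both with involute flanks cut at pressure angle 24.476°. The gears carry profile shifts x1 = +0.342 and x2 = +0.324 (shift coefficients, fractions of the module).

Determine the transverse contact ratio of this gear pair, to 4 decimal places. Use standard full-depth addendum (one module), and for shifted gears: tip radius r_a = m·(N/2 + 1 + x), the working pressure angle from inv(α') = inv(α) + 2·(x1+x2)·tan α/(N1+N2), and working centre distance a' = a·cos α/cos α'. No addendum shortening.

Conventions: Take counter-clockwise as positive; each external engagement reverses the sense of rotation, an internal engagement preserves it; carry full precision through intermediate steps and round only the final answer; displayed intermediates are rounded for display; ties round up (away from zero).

recognized (one external pair, fixed centres): single-mesh tooth geometry, m = 3.054, N1 = 57, N2 = 40
base radii: r_b1 = 79.217231, r_b2 = 55.591040
tip radii: r_a1 = 91.137468, r_a2 = 65.123496
inv(α') = inv(24.476°) + 2·(+0.342+0.324)·tan α/(57+40) = 0.03428476  ⇒  α' = 26.08106°
a' = a·cos α / cos α' = 148.1190·cos 24.476°/cos 26.08106° = 150.091666
action lengths: √(r_a1²−r_b1²) = 45.062937, √(r_a2²−r_b2²) = 33.922059
base pitch p_b = π·m·cos α = 8.732220
CR = (45.062937 + 33.922059 − 150.091666·sin 26.08106°)/8.732220 = 1.488550
contact ratio ≈ 1.4885

1.4885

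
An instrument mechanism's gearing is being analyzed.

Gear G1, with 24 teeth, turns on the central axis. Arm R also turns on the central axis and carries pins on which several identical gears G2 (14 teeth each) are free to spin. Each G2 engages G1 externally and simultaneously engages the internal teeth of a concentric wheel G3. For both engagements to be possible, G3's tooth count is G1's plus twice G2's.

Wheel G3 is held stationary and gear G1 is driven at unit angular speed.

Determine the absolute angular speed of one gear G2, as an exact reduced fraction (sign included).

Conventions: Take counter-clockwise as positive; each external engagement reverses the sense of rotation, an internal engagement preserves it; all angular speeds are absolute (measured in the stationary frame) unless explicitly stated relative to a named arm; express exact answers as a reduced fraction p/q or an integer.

recognized (axles ride arm R): planetary set, 24/14/52 teeth
ring teeth: 24 + 2·14 = 52
24(ω_sun−ω_arm) = −52(ω_ring−ω_arm),  ω_ring = 0, ω_sun = 1
24(1−ω_arm) = −52(0−ω_arm)  ⇒  76·ω_arm = 24  ⇒  ω_arm = 6/19
sun–planet mesh: 24·(1−6/19) = −14·(ω_p−ω_arm)  ⇒  ω_p−ω_arm = -156/133
ω_p = 6/19 − 156/133 = -6/7
exact speed ratio = -6/7

-6/7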